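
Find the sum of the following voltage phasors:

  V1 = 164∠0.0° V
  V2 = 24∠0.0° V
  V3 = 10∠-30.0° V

Step 1 — Convert each phasor to rectangular form:
  V1 = 164·(cos(0.0°) + j·sin(0.0°)) = 164 V
  V2 = 24·(cos(0.0°) + j·sin(0.0°)) = 24 V
  V3 = 10·(cos(-30.0°) + j·sin(-30.0°)) = 8.66 - j5 V
Step 2 — Sum components: V_total = 196.7 - j5 V.
Step 3 — Convert to polar: |V_total| = 196.7 V, ∠V_total = -1.5°.

V_total = 196.7∠-1.5° V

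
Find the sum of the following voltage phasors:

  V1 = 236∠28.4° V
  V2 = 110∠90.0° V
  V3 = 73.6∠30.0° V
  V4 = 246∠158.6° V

Step 1 — Convert each phasor to rectangular form:
  V1 = 236·(cos(28.4°) + j·sin(28.4°)) = 207.6 + j112.2 V
  V2 = 110·(cos(90.0°) + j·sin(90.0°)) = 0 + j110 V
  V3 = 73.6·(cos(30.0°) + j·sin(30.0°)) = 63.74 + j36.8 V
  V4 = 246·(cos(158.6°) + j·sin(158.6°)) = -229 + j89.76 V
Step 2 — Sum components: V_total = 42.3 + j348.8 V.
Step 3 — Convert to polar: |V_total| = 351.4 V, ∠V_total = 83.1°.

V_total = 351.4∠83.1° V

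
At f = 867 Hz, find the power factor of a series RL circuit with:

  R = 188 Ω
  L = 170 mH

Step 1 — Angular frequency: ω = 2π·f = 2π·867 = 5448 rad/s.
Step 2 — Component impedances:
  R: Z = R = 188 Ω
  L: Z = jωL = j·5448·0.17 = 0 + j926.1 Ω
Step 3 — Series combination: Z_total = R + L = 188 + j926.1 Ω = 945∠78.5° Ω.
Step 4 — Power factor: PF = cos(φ) = Re(Z)/|Z| = 188/945 = 0.1989.
Step 5 — Type: Im(Z) = 926.1 ⇒ lagging (phase φ = 78.5°).

PF = 0.1989 (lagging, φ = 78.5°)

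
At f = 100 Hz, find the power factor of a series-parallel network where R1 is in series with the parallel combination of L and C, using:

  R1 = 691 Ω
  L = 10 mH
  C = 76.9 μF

Step 1 — Angular frequency: ω = 2π·f = 2π·100 = 628.3 rad/s.
Step 2 — Component impedances:
  R1: Z = R = 691 Ω
  L: Z = jωL = j·628.3·0.01 = 0 + j6.283 Ω
  C: Z = 1/(jωC) = -j/(ω·C) = 0 - j20.7 Ω
Step 3 — Parallel branch: L || C = 1/(1/L + 1/C) = 0 + j9.022 Ω.
Step 4 — Series with R1: Z_total = R1 + (L || C) = 691 + j9.022 Ω = 691.1∠0.7° Ω.
Step 5 — Power factor: PF = cos(φ) = Re(Z)/|Z| = 691/691.1 = 0.9999.
Step 6 — Type: Im(Z) = 9.022 ⇒ lagging (phase φ = 0.7°).

PF = 0.9999 (lagging, φ = 0.7°)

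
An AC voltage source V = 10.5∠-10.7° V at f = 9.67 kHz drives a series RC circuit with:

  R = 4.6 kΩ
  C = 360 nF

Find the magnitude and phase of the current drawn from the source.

Step 1 — Angular frequency: ω = 2π·f = 2π·9670 = 6.076e+04 rad/s.
Step 2 — Component impedances:
  R: Z = R = 4600 Ω
  C: Z = 1/(jωC) = -j/(ω·C) = 0 - j45.72 Ω
Step 3 — Series combination: Z_total = R + C = 4600 - j45.72 Ω = 4600∠-0.6° Ω.
Step 4 — Source phasor: V = 10.5∠-10.7° V = 10.32 - j1.949 V.
Step 5 — Ohm's law: I = V / Z_total = (10.32 - j1.949) / (4600 - j45.72) = 0.002247 - j0.0004015 A.
Step 6 — Convert to polar: |I| = 0.002282 A, ∠I = -10.1°.

I = 0.002282∠-10.1° A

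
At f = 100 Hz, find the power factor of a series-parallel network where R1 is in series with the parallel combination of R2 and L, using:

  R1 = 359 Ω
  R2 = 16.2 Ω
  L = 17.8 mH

Step 1 — Angular frequency: ω = 2π·f = 2π·100 = 628.3 rad/s.
Step 2 — Component impedances:
  R1: Z = R = 359 Ω
  R2: Z = R = 16.2 Ω
  L: Z = jωL = j·628.3·0.0178 = 0 + j11.18 Ω
Step 3 — Parallel branch: R2 || L = 1/(1/R2 + 1/L) = 5.229 + j7.574 Ω.
Step 4 — Series with R1: Z_total = R1 + (R2 || L) = 364.2 + j7.574 Ω = 364.3∠1.2° Ω.
Step 5 — Power factor: PF = cos(φ) = Re(Z)/|Z| = 364.23/364.31 = 0.9998.
Step 6 — Type: Im(Z) = 7.574 ⇒ lagging (phase φ = 1.2°).

PF = 0.9998 (lagging, φ = 1.2°)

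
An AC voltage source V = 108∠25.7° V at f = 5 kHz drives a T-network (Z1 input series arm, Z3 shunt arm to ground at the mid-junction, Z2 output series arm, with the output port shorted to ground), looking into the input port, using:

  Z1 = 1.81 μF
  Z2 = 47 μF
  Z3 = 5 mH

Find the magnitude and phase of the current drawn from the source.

Step 1 — Angular frequency: ω = 2π·f = 2π·5000 = 3.142e+04 rad/s.
Step 2 — Component impedances:
  Z1: Z = 1/(jωC) = -j/(ω·C) = 0 - j17.59 Ω
  Z2: Z = 1/(jωC) = -j/(ω·C) = 0 - j0.6773 Ω
  Z3: Z = jωL = j·3.142e+04·0.005 = 0 + j157.1 Ω
Step 3 — With the output port shorted to ground, the output series arm Z2 runs from the junction to ground; the shunt arm Z3 also runs from the junction to ground. They appear in parallel: Z3 || Z2 = 0 - j0.6802 Ω.
Step 4 — Series with input arm Z1: Z_in = Z1 + (Z3 || Z2) = 0 - j18.27 Ω = 18.27∠-90.0° Ω.
Step 5 — Source phasor: V = 108∠25.7° V = 97.32 + j46.84 V.
Step 6 — Ohm's law: I = V / Z_total = (97.32 + j46.84) / (0 - j18.27) = -2.564 + j5.328 A.
Step 7 — Convert to polar: |I| = 5.913 A, ∠I = 115.7°.

I = 5.913∠115.7° A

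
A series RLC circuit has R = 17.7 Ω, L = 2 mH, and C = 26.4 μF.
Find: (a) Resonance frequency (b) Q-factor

Step 1 — Resonance condition Im(Z)=0 gives ω₀ = 1/√(LC).
Step 2 — ω₀ = 1/√(0.002·2.64e-05) = 4352 rad/s.
Step 3 — f₀ = ω₀/(2π) = 692.6 Hz.
Step 4 — Series Q: Q = ω₀L/R = 4352·0.002/17.7 = 0.4917.

(a) f₀ = 692.6 Hz  (b) Q = 0.4917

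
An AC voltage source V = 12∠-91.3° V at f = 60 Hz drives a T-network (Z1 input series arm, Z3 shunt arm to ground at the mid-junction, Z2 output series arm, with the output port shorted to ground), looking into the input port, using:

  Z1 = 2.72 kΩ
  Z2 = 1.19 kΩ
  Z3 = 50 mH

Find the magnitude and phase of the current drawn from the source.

Step 1 — Angular frequency: ω = 2π·f = 2π·60 = 377 rad/s.
Step 2 — Component impedances:
  Z1: Z = R = 2720 Ω
  Z2: Z = R = 1190 Ω
  Z3: Z = jωL = j·377·0.05 = 0 + j18.85 Ω
Step 3 — With the output port shorted to ground, the output series arm Z2 runs from the junction to ground; the shunt arm Z3 also runs from the junction to ground. They appear in parallel: Z3 || Z2 = 0.2985 + j18.84 Ω.
Step 4 — Series with input arm Z1: Z_in = Z1 + (Z3 || Z2) = 2720 + j18.84 Ω = 2720∠0.4° Ω.
Step 5 — Source phasor: V = 12∠-91.3° V = -0.2722 - j12 V.
Step 6 — Ohm's law: I = V / Z_total = (-0.2722 - j12) / (2720 + j18.84) = -0.0001306 - j0.004409 A.
Step 7 — Convert to polar: |I| = 0.004411 A, ∠I = -91.7°.

I = 0.004411∠-91.7° A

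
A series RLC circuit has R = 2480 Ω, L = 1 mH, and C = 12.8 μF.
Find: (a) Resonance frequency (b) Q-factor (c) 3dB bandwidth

Step 1 — Resonance condition Im(Z)=0 gives ω₀ = 1/√(LC).
Step 2 — ω₀ = 1/√(0.001·1.28e-05) = 8839 rad/s.
Step 3 — f₀ = ω₀/(2π) = 1407 Hz.
Step 4 — Series Q: Q = ω₀L/R = 8839·0.001/2480 = 0.003564.
Step 5 — 3dB bandwidth: Δω = ω₀/Q = 2.48e+06 rad/s; BW = Δω/(2π) = 3.947e+05 Hz.

(a) f₀ = 1407 Hz  (b) Q = 0.003564  (c) BW = 3.947e+05 Hz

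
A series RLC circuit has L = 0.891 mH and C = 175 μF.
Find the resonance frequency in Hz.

Step 1 — Resonance condition Im(Z)=0 gives ω₀ = 1/√(LC).
Step 2 — ω₀ = 1/√(0.000891·0.000175) = 2532 rad/s.
Step 3 — f₀ = ω₀/(2π) = 403.1 Hz.

f₀ = 403.1 Hz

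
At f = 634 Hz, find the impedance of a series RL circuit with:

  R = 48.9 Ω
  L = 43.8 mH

Step 1 — Angular frequency: ω = 2π·f = 2π·634 = 3984 rad/s.
Step 2 — Component impedances:
  R: Z = R = 48.9 Ω
  L: Z = jωL = j·3984·0.0438 = 0 + j174.5 Ω
Step 3 — Series combination: Z_total = R + L = 48.9 + j174.5 Ω = 181.2∠74.3° Ω.

Z = 48.9 + j174.5 Ω = 181.2∠74.3° Ω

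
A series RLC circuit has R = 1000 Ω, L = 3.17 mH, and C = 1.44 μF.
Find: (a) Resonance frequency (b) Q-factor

Step 1 — Resonance condition Im(Z)=0 gives ω₀ = 1/√(LC).
Step 2 — ω₀ = 1/√(0.00317·1.44e-06) = 1.48e+04 rad/s.
Step 3 — f₀ = ω₀/(2π) = 2356 Hz.
Step 4 — Series Q: Q = ω₀L/R = 1.48e+04·0.00317/1000 = 0.04692.

(a) f₀ = 2356 Hz  (b) Q = 0.04692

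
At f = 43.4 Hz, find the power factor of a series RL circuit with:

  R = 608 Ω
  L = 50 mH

Step 1 — Angular frequency: ω = 2π·f = 2π·43.4 = 272.7 rad/s.
Step 2 — Component impedances:
  R: Z = R = 608 Ω
  L: Z = jωL = j·272.7·0.05 = 0 + j13.63 Ω
Step 3 — Series combination: Z_total = R + L = 608 + j13.63 Ω = 608.2∠1.3° Ω.
Step 4 — Power factor: PF = cos(φ) = Re(Z)/|Z| = 608/608.2 = 0.9997.
Step 5 — Type: Im(Z) = 13.63 ⇒ lagging (phase φ = 1.3°).

PF = 0.9997 (lagging, φ = 1.3°)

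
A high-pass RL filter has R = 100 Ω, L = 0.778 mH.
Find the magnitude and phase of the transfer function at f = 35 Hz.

Step 1 — Angular frequency: ω = 2π·35 = 219.9 rad/s.
Step 2 — Transfer function: H(jω) = jωL/(R + jωL).
Step 3 — Numerator jωL = j·0.1711; denominator R + jωL = 100 + j0.1711.
Step 4 — H = 2.927e-06 + j0.001711.
Step 5 — Magnitude: |H| = 0.001711 (-55.3 dB); phase: φ = 89.9°.

|H| = 0.001711 (-55.3 dB), φ = 89.9°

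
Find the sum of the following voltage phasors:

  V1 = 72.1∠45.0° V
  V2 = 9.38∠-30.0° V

Step 1 — Convert each phasor to rectangular form:
  V1 = 72.1·(cos(45.0°) + j·sin(45.0°)) = 50.98 + j50.98 V
  V2 = 9.38·(cos(-30.0°) + j·sin(-30.0°)) = 8.123 - j4.69 V
Step 2 — Sum components: V_total = 59.11 + j46.29 V.
Step 3 — Convert to polar: |V_total| = 75.08 V, ∠V_total = 38.1°.

V_total = 75.08∠38.1° V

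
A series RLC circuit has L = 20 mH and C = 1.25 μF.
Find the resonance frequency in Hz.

Step 1 — Resonance condition Im(Z)=0 gives ω₀ = 1/√(LC).
Step 2 — ω₀ = 1/√(0.02·1.25e-06) = 6325 rad/s.
Step 3 — f₀ = ω₀/(2π) = 1007 Hz.

f₀ = 1007 Hz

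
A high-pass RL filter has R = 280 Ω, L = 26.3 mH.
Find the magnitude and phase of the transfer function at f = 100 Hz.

Step 1 — Angular frequency: ω = 2π·100 = 628.3 rad/s.
Step 2 — Transfer function: H(jω) = jωL/(R + jωL).
Step 3 — Numerator jωL = j·16.52; denominator R + jωL = 280 + j16.52.
Step 4 — H = 0.003471 + j0.05881.
Step 5 — Magnitude: |H| = 0.05891 (-24.6 dB); phase: φ = 86.6°.

|H| = 0.05891 (-24.6 dB), φ = 86.6°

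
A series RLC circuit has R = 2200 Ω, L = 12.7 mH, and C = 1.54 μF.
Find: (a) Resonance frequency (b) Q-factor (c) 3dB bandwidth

Step 1 — Resonance: ω₀ = 1/√(LC) = 1/√(0.0127·1.54e-06) = 7151 rad/s.
Step 2 — f₀ = ω₀/(2π) = 1138 Hz.
Step 3 — Series Q: Q = ω₀L/R = 7151·0.0127/2200 = 0.04128.
Step 4 — Bandwidth: Δω = ω₀/Q = 1.732e+05 rad/s; BW = Δω/(2π) = 2.757e+04 Hz.

(a) f₀ = 1138 Hz  (b) Q = 0.04128  (c) BW = 2.757e+04 Hz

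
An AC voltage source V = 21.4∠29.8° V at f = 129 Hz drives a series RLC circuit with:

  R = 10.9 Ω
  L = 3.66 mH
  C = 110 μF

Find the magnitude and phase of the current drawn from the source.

Step 1 — Angular frequency: ω = 2π·f = 2π·129 = 810.5 rad/s.
Step 2 — Component impedances:
  R: Z = R = 10.9 Ω
  L: Z = jωL = j·810.5·0.00366 = 0 + j2.967 Ω
  C: Z = 1/(jωC) = -j/(ω·C) = 0 - j11.22 Ω
Step 3 — Series combination: Z_total = R + L + C = 10.9 - j8.249 Ω = 13.67∠-37.1° Ω.
Step 4 — Source phasor: V = 21.4∠29.8° V = 18.57 + j10.64 V.
Step 5 — Ohm's law: I = V / Z_total = (18.57 + j10.64) / (10.9 - j8.249) = 0.6137 + j1.44 A.
Step 6 — Convert to polar: |I| = 1.565 A, ∠I = 66.9°.

I = 1.565∠66.9° A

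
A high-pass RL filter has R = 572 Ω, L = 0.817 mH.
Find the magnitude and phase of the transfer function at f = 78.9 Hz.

Step 1 — Angular frequency: ω = 2π·78.9 = 495.7 rad/s.
Step 2 — Transfer function: H(jω) = jωL/(R + jωL).
Step 3 — Numerator jωL = j·0.405; denominator R + jωL = 572 + j0.405.
Step 4 — H = 5.014e-07 + j0.0007081.
Step 5 — Magnitude: |H| = 0.0007081 (-63.0 dB); phase: φ = 90.0°.

|H| = 0.0007081 (-63.0 dB), φ = 90.0°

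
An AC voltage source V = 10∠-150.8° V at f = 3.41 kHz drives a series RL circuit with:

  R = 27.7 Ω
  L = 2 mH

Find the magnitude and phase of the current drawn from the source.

Step 1 — Angular frequency: ω = 2π·f = 2π·3410 = 2.143e+04 rad/s.
Step 2 — Component impedances:
  R: Z = R = 27.7 Ω
  L: Z = jωL = j·2.143e+04·0.002 = 0 + j42.85 Ω
Step 3 — Series combination: Z_total = R + L = 27.7 + j42.85 Ω = 51.02∠57.1° Ω.
Step 4 — Source phasor: V = 10∠-150.8° V = -8.729 - j4.879 V.
Step 5 — Ohm's law: I = V / Z_total = (-8.729 - j4.879) / (27.7 + j42.85) = -0.1732 + j0.09177 A.
Step 6 — Convert to polar: |I| = 0.196 A, ∠I = 152.1°.

I = 0.196∠152.1° A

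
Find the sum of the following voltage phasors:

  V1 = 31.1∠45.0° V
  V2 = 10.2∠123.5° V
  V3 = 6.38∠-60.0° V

Step 1 — Convert each phasor to rectangular form:
  V1 = 31.1·(cos(45.0°) + j·sin(45.0°)) = 21.99 + j21.99 V
  V2 = 10.2·(cos(123.5°) + j·sin(123.5°)) = -5.63 + j8.506 V
  V3 = 6.38·(cos(-60.0°) + j·sin(-60.0°)) = 3.19 - j5.525 V
Step 2 — Sum components: V_total = 19.55 + j24.97 V.
Step 3 — Convert to polar: |V_total| = 31.71 V, ∠V_total = 51.9°.

V_total = 31.71∠51.9° V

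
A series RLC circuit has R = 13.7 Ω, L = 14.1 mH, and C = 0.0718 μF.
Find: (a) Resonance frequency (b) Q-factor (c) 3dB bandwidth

Step 1 — Resonance condition Im(Z)=0 gives ω₀ = 1/√(LC).
Step 2 — ω₀ = 1/√(0.0141·7.18e-08) = 3.143e+04 rad/s.
Step 3 — f₀ = ω₀/(2π) = 5002 Hz.
Step 4 — Series Q: Q = ω₀L/R = 3.143e+04·0.0141/13.7 = 32.35.
Step 5 — 3dB bandwidth: Δω = ω₀/Q = 971.6 rad/s; BW = Δω/(2π) = 154.6 Hz.

(a) f₀ = 5002 Hz  (b) Q = 32.35  (c) BW = 154.6 Hz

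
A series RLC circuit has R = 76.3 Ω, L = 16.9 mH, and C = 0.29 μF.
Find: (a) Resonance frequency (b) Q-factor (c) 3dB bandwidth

Step 1 — Resonance: ω₀ = 1/√(LC) = 1/√(0.0169·2.9e-07) = 1.428e+04 rad/s.
Step 2 — f₀ = ω₀/(2π) = 2273 Hz.
Step 3 — Series Q: Q = ω₀L/R = 1.428e+04·0.0169/76.3 = 3.164.
Step 4 — Bandwidth: Δω = ω₀/Q = 4515 rad/s; BW = Δω/(2π) = 718.6 Hz.

(a) f₀ = 2273 Hz  (b) Q = 3.164  (c) BW = 718.6 Hz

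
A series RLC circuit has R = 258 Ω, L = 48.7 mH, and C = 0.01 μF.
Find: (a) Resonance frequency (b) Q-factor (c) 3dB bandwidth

Step 1 — Resonance: ω₀ = 1/√(LC) = 1/√(0.0487·1e-08) = 4.531e+04 rad/s.
Step 2 — f₀ = ω₀/(2π) = 7212 Hz.
Step 3 — Series Q: Q = ω₀L/R = 4.531e+04·0.0487/258 = 8.554.
Step 4 — Bandwidth: Δω = ω₀/Q = 5298 rad/s; BW = Δω/(2π) = 843.2 Hz.

(a) f₀ = 7212 Hz  (b) Q = 8.554  (c) BW = 843.2 Hz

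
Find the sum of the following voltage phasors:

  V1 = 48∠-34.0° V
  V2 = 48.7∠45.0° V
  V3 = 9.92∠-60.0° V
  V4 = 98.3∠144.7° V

Step 1 — Convert each phasor to rectangular form:
  V1 = 48·(cos(-34.0°) + j·sin(-34.0°)) = 39.79 - j26.84 V
  V2 = 48.7·(cos(45.0°) + j·sin(45.0°)) = 34.44 + j34.44 V
  V3 = 9.92·(cos(-60.0°) + j·sin(-60.0°)) = 4.96 - j8.591 V
  V4 = 98.3·(cos(144.7°) + j·sin(144.7°)) = -80.23 + j56.8 V
Step 2 — Sum components: V_total = -1.036 + j55.81 V.
Step 3 — Convert to polar: |V_total| = 55.82 V, ∠V_total = 91.1°.

V_total = 55.82∠91.1° V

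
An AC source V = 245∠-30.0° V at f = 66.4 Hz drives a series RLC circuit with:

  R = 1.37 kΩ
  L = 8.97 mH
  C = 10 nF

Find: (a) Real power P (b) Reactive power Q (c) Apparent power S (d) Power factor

Step 1 — Angular frequency: ω = 2π·f = 2π·66.4 = 417.2 rad/s.
Step 2 — Component impedances:
  R: Z = R = 1370 Ω
  L: Z = jωL = j·417.2·0.00897 = 0 + j3.742 Ω
  C: Z = 1/(jωC) = -j/(ω·C) = 0 - j2.397e+05 Ω
Step 3 — Series combination: Z_total = R + L + C = 1370 - j2.397e+05 Ω = 2.397e+05∠-89.7° Ω.
Step 4 — Source phasor: V = 245∠-30.0° V = 212.2 - j122.5 V.
Step 5 — Current: I = V / Z = 0.0005161 + j0.0008823 A = 0.001022∠59.7° A.
Step 6 — Complex power: S = V·I* = 0.001431 - j0.2504 VA.
Step 7 — Real power: P = Re(S) = 0.001431 W.
Step 8 — Reactive power: Q = Im(S) = -0.2504 VAR.
Step 9 — Apparent power: |S| = 0.2504 VA.
Step 10 — Power factor: PF = P/|S| = 0.005716 (leading).

(a) P = 0.001431 W  (b) Q = -0.2504 VAR  (c) S = 0.2504 VA  (d) PF = 0.005716 (leading)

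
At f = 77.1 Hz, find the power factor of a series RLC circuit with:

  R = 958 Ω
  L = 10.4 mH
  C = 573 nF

Step 1 — Angular frequency: ω = 2π·f = 2π·77.1 = 484.4 rad/s.
Step 2 — Component impedances:
  R: Z = R = 958 Ω
  L: Z = jωL = j·484.4·0.0104 = 0 + j5.038 Ω
  C: Z = 1/(jωC) = -j/(ω·C) = 0 - j3603 Ω
Step 3 — Series combination: Z_total = R + L + C = 958 - j3598 Ω = 3723∠-75.1° Ω.
Step 4 — Power factor: PF = cos(φ) = Re(Z)/|Z| = 958/3723 = 0.2573.
Step 5 — Type: Im(Z) = -3598 ⇒ leading (phase φ = -75.1°).

PF = 0.2573 (leading, φ = -75.1°)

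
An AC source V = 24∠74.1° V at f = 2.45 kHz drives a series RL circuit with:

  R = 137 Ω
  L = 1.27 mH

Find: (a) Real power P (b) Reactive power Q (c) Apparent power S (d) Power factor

Step 1 — Angular frequency: ω = 2π·f = 2π·2450 = 1.539e+04 rad/s.
Step 2 — Component impedances:
  R: Z = R = 137 Ω
  L: Z = jωL = j·1.539e+04·0.00127 = 0 + j19.55 Ω
Step 3 — Series combination: Z_total = R + L = 137 + j19.55 Ω = 138.4∠8.1° Ω.
Step 4 — Source phasor: V = 24∠74.1° V = 6.575 + j23.08 V.
Step 5 — Current: I = V / Z = 0.0706 + j0.1584 A = 0.1734∠66.0° A.
Step 6 — Complex power: S = V·I* = 4.12 + j0.588 VA.
Step 7 — Real power: P = Re(S) = 4.12 W.
Step 8 — Reactive power: Q = Im(S) = 0.588 VAR.
Step 9 — Apparent power: |S| = 4.162 VA.
Step 10 — Power factor: PF = P/|S| = 0.99 (lagging).

(a) P = 4.12 W  (b) Q = 0.588 VAR  (c) S = 4.162 VA  (d) PF = 0.99 (lagging)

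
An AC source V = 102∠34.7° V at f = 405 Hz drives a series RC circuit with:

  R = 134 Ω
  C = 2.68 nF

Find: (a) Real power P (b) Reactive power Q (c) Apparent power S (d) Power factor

Step 1 — Angular frequency: ω = 2π·f = 2π·405 = 2545 rad/s.
Step 2 — Component impedances:
  R: Z = R = 134 Ω
  C: Z = 1/(jωC) = -j/(ω·C) = 0 - j1.466e+05 Ω
Step 3 — Series combination: Z_total = R + C = 134 - j1.466e+05 Ω = 1.466e+05∠-89.9° Ω.
Step 4 — Source phasor: V = 102∠34.7° V = 83.86 + j58.07 V.
Step 5 — Current: I = V / Z = -0.0003955 + j0.0005723 A = 0.0006956∠124.6° A.
Step 6 — Complex power: S = V·I* = 6.484e-05 - j0.07095 VA.
Step 7 — Real power: P = Re(S) = 6.484e-05 W.
Step 8 — Reactive power: Q = Im(S) = -0.07095 VAR.
Step 9 — Apparent power: |S| = 0.07095 VA.
Step 10 — Power factor: PF = P/|S| = 0.0009138 (leading).

(a) P = 6.484e-05 W  (b) Q = -0.07095 VAR  (c) S = 0.07095 VA  (d) PF = 0.0009138 (leading)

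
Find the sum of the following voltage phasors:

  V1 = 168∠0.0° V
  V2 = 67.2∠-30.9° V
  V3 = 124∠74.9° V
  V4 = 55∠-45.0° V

Step 1 — Convert each phasor to rectangular form:
  V1 = 168·(cos(0.0°) + j·sin(0.0°)) = 168 V
  V2 = 67.2·(cos(-30.9°) + j·sin(-30.9°)) = 57.66 - j34.51 V
  V3 = 124·(cos(74.9°) + j·sin(74.9°)) = 32.3 + j119.7 V
  V4 = 55·(cos(-45.0°) + j·sin(-45.0°)) = 38.89 - j38.89 V
Step 2 — Sum components: V_total = 296.9 + j46.32 V.
Step 3 — Convert to polar: |V_total| = 300.4 V, ∠V_total = 8.9°.

V_total = 300.4∠8.9° V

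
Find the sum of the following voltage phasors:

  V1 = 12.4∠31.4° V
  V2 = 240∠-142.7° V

Step 1 — Convert each phasor to rectangular form:
  V1 = 12.4·(cos(31.4°) + j·sin(31.4°)) = 10.58 + j6.461 V
  V2 = 240·(cos(-142.7°) + j·sin(-142.7°)) = -190.9 - j145.4 V
Step 2 — Sum components: V_total = -180.3 - j139 V.
Step 3 — Convert to polar: |V_total| = 227.7 V, ∠V_total = -142.4°.

V_total = 227.7∠-142.4° V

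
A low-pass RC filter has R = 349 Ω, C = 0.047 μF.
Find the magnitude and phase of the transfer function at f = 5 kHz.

Step 1 — Angular frequency: ω = 2π·5000 = 3.142e+04 rad/s.
Step 2 — Transfer function: H(jω) = 1/(1 + jωRC).
Step 3 — Denominator: 1 + jωRC = 1 + j·3.142e+04·349·4.7e-08 = 1 + j0.5153.
Step 4 — H = 0.7902 - j0.4072.
Step 5 — Magnitude: |H| = 0.8889 (-1.0 dB); phase: φ = -27.3°.

|H| = 0.8889 (-1.0 dB), φ = -27.3°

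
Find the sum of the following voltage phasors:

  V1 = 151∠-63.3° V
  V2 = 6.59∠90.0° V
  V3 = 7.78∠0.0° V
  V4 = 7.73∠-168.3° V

Step 1 — Convert each phasor to rectangular form:
  V1 = 151·(cos(-63.3°) + j·sin(-63.3°)) = 67.85 - j134.9 V
  V2 = 6.59·(cos(90.0°) + j·sin(90.0°)) = 0 + j6.59 V
  V3 = 7.78·(cos(0.0°) + j·sin(0.0°)) = 7.78 V
  V4 = 7.73·(cos(-168.3°) + j·sin(-168.3°)) = -7.569 - j1.568 V
Step 2 — Sum components: V_total = 68.06 - j129.9 V.
Step 3 — Convert to polar: |V_total| = 146.6 V, ∠V_total = -62.3°.

V_total = 146.6∠-62.3° V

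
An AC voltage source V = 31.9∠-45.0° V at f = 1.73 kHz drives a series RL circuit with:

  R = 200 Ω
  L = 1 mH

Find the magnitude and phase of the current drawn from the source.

Step 1 — Angular frequency: ω = 2π·f = 2π·1730 = 1.087e+04 rad/s.
Step 2 — Component impedances:
  R: Z = R = 200 Ω
  L: Z = jωL = j·1.087e+04·0.001 = 0 + j10.87 Ω
Step 3 — Series combination: Z_total = R + L = 200 + j10.87 Ω = 200.3∠3.1° Ω.
Step 4 — Source phasor: V = 31.9∠-45.0° V = 22.56 - j22.56 V.
Step 5 — Ohm's law: I = V / Z_total = (22.56 - j22.56) / (200 + j10.87) = 0.1063 - j0.1186 A.
Step 6 — Convert to polar: |I| = 0.1593 A, ∠I = -48.1°.

I = 0.1593∠-48.1° A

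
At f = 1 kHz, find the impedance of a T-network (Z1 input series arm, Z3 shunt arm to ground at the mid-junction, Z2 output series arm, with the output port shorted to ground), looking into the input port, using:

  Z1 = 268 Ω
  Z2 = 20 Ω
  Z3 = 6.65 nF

Step 1 — Angular frequency: ω = 2π·f = 2π·1000 = 6283 rad/s.
Step 2 — Component impedances:
  Z1: Z = R = 268 Ω
  Z2: Z = R = 20 Ω
  Z3: Z = 1/(jωC) = -j/(ω·C) = 0 - j2.393e+04 Ω
Step 3 — With the output port shorted to ground, the output series arm Z2 runs from the junction to ground; the shunt arm Z3 also runs from the junction to ground. They appear in parallel: Z3 || Z2 = 20 - j0.01671 Ω.
Step 4 — Series with input arm Z1: Z_in = Z1 + (Z3 || Z2) = 288 - j0.01671 Ω = 288∠-0.0° Ω.

Z = 288 - j0.01671 Ω = 288∠-0.0° Ω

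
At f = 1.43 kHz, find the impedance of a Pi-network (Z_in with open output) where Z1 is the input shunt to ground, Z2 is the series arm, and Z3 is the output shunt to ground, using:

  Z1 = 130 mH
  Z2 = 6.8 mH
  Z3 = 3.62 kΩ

Step 1 — Angular frequency: ω = 2π·f = 2π·1430 = 8985 rad/s.
Step 2 — Component impedances:
  Z1: Z = jωL = j·8985·0.13 = 0 + j1168 Ω
  Z2: Z = jωL = j·8985·0.0068 = 0 + j61.1 Ω
  Z3: Z = R = 3620 Ω
Step 3 — With open output, the series arm Z2 and the output shunt Z3 appear in series to ground: Z2 + Z3 = 3620 + j61.1 Ω.
Step 4 — Parallel with input shunt Z1: Z_in = Z1 || (Z2 + Z3) = 337.9 + j1053 Ω = 1106∠72.2° Ω.

Z = 337.9 + j1053 Ω = 1106∠72.2° Ω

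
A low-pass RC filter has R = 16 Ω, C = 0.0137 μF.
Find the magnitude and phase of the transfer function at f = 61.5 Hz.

Step 1 — Angular frequency: ω = 2π·61.5 = 386.4 rad/s.
Step 2 — Transfer function: H(jω) = 1/(1 + jωRC).
Step 3 — Denominator: 1 + jωRC = 1 + j·386.4·16·1.37e-08 = 1 + j8.47e-05.
Step 4 — H = 1 - j8.47e-05.
Step 5 — Magnitude: |H| = 1 (-0.0 dB); phase: φ = -0.0°.

|H| = 1 (-0.0 dB), φ = -0.0°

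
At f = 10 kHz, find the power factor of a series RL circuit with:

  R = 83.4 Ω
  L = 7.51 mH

Step 1 — Angular frequency: ω = 2π·f = 2π·1e+04 = 6.283e+04 rad/s.
Step 2 — Component impedances:
  R: Z = R = 83.4 Ω
  L: Z = jωL = j·6.283e+04·0.00751 = 0 + j471.9 Ω
Step 3 — Series combination: Z_total = R + L = 83.4 + j471.9 Ω = 479.2∠80.0° Ω.
Step 4 — Power factor: PF = cos(φ) = Re(Z)/|Z| = 83.4/479.2 = 0.174.
Step 5 — Type: Im(Z) = 471.9 ⇒ lagging (phase φ = 80.0°).

PF = 0.174 (lagging, φ = 80.0°)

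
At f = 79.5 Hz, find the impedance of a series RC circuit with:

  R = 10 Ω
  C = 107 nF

Step 1 — Angular frequency: ω = 2π·f = 2π·79.5 = 499.5 rad/s.
Step 2 — Component impedances:
  R: Z = R = 10 Ω
  C: Z = 1/(jωC) = -j/(ω·C) = 0 - j1.871e+04 Ω
Step 3 — Series combination: Z_total = R + C = 10 - j1.871e+04 Ω = 1.871e+04∠-90.0° Ω.

Z = 10 - j1.871e+04 Ω = 1.871e+04∠-90.0° Ω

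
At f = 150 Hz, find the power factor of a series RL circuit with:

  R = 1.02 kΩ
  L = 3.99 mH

Step 1 — Angular frequency: ω = 2π·f = 2π·150 = 942.5 rad/s.
Step 2 — Component impedances:
  R: Z = R = 1020 Ω
  L: Z = jωL = j·942.5·0.00399 = 0 + j3.76 Ω
Step 3 — Series combination: Z_total = R + L = 1020 + j3.76 Ω = 1020∠0.2° Ω.
Step 4 — Power factor: PF = cos(φ) = Re(Z)/|Z| = 1020/1020 = 1.
Step 5 — Type: Im(Z) = 3.76 ⇒ lagging (phase φ = 0.2°).

PF = 1 (lagging, φ = 0.2°)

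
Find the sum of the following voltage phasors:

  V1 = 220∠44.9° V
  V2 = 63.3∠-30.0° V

Step 1 — Convert each phasor to rectangular form:
  V1 = 220·(cos(44.9°) + j·sin(44.9°)) = 155.8 + j155.3 V
  V2 = 63.3·(cos(-30.0°) + j·sin(-30.0°)) = 54.82 - j31.65 V
Step 2 — Sum components: V_total = 210.7 + j123.6 V.
Step 3 — Convert to polar: |V_total| = 244.3 V, ∠V_total = 30.4°.

V_total = 244.3∠30.4° V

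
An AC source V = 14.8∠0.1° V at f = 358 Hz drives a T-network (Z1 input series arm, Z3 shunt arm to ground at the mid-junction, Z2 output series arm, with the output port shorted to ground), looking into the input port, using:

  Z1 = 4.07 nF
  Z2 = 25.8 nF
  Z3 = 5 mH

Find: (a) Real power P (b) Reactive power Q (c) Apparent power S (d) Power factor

Step 1 — Angular frequency: ω = 2π·f = 2π·358 = 2249 rad/s.
Step 2 — Component impedances:
  Z1: Z = 1/(jωC) = -j/(ω·C) = 0 - j1.092e+05 Ω
  Z2: Z = 1/(jωC) = -j/(ω·C) = 0 - j1.723e+04 Ω
  Z3: Z = jωL = j·2249·0.005 = 0 + j11.25 Ω
Step 3 — With the output port shorted to ground, the output series arm Z2 runs from the junction to ground; the shunt arm Z3 also runs from the junction to ground. They appear in parallel: Z3 || Z2 = 0 + j11.25 Ω.
Step 4 — Series with input arm Z1: Z_in = Z1 + (Z3 || Z2) = 0 - j1.092e+05 Ω = 1.092e+05∠-90.0° Ω.
Step 5 — Source phasor: V = 14.8∠0.1° V = 14.8 + j0.02583 V.
Step 6 — Current: I = V / Z = -2.365e-07 + j0.0001355 A = 0.0001355∠90.1° A.
Step 7 — Complex power: S = V·I* = 0 - j0.002006 VA.
Step 8 — Real power: P = Re(S) = 0 W.
Step 9 — Reactive power: Q = Im(S) = -0.002006 VAR.
Step 10 — Apparent power: |S| = 0.002006 VA.
Step 11 — Power factor: PF = P/|S| = 0 (leading).

(a) P = 0 W  (b) Q = -0.002006 VAR  (c) S = 0.002006 VA  (d) PF = 0 (leading)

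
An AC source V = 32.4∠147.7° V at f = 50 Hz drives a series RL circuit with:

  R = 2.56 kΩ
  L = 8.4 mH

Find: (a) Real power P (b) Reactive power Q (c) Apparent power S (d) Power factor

Step 1 — Angular frequency: ω = 2π·f = 2π·50 = 314.2 rad/s.
Step 2 — Component impedances:
  R: Z = R = 2560 Ω
  L: Z = jωL = j·314.2·0.0084 = 0 + j2.639 Ω
Step 3 — Series combination: Z_total = R + L = 2560 + j2.639 Ω = 2560∠0.1° Ω.
Step 4 — Source phasor: V = 32.4∠147.7° V = -27.39 + j17.31 V.
Step 5 — Current: I = V / Z = -0.01069 + j0.006774 A = 0.01266∠147.6° A.
Step 6 — Complex power: S = V·I* = 0.4101 + j0.0004227 VA.
Step 7 — Real power: P = Re(S) = 0.4101 W.
Step 8 — Reactive power: Q = Im(S) = 0.0004227 VAR.
Step 9 — Apparent power: |S| = 0.4101 VA.
Step 10 — Power factor: PF = P/|S| = 1 (lagging).

(a) P = 0.4101 W  (b) Q = 0.0004227 VAR  (c) S = 0.4101 VA  (d) PF = 1 (lagging)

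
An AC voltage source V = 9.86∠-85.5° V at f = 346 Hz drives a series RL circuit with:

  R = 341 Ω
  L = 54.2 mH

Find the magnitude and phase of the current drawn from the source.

Step 1 — Angular frequency: ω = 2π·f = 2π·346 = 2174 rad/s.
Step 2 — Component impedances:
  R: Z = R = 341 Ω
  L: Z = jωL = j·2174·0.0542 = 0 + j117.8 Ω
Step 3 — Series combination: Z_total = R + L = 341 + j117.8 Ω = 360.8∠19.1° Ω.
Step 4 — Source phasor: V = 9.86∠-85.5° V = 0.7736 - j9.83 V.
Step 5 — Ohm's law: I = V / Z_total = (0.7736 - j9.83) / (341 + j117.8) = -0.006871 - j0.02645 A.
Step 6 — Convert to polar: |I| = 0.02733 A, ∠I = -104.6°.

I = 0.02733∠-104.6° A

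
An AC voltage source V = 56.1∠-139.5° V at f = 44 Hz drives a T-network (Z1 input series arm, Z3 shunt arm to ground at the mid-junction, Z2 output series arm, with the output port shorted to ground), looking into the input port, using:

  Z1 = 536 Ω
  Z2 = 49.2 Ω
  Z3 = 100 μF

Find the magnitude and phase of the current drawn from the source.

Step 1 — Angular frequency: ω = 2π·f = 2π·44 = 276.5 rad/s.
Step 2 — Component impedances:
  Z1: Z = R = 536 Ω
  Z2: Z = R = 49.2 Ω
  Z3: Z = 1/(jωC) = -j/(ω·C) = 0 - j36.17 Ω
Step 3 — With the output port shorted to ground, the output series arm Z2 runs from the junction to ground; the shunt arm Z3 also runs from the junction to ground. They appear in parallel: Z3 || Z2 = 17.26 - j23.48 Ω.
Step 4 — Series with input arm Z1: Z_in = Z1 + (Z3 || Z2) = 553.3 - j23.48 Ω = 553.8∠-2.4° Ω.
Step 5 — Source phasor: V = 56.1∠-139.5° V = -42.66 - j36.43 V.
Step 6 — Ohm's law: I = V / Z_total = (-42.66 - j36.43) / (553.3 - j23.48) = -0.07418 - j0.069 A.
Step 7 — Convert to polar: |I| = 0.1013 A, ∠I = -137.1°.

I = 0.1013∠-137.1° A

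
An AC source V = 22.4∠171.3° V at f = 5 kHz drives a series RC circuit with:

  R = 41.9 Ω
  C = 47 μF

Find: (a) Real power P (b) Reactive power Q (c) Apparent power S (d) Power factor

Step 1 — Angular frequency: ω = 2π·f = 2π·5000 = 3.142e+04 rad/s.
Step 2 — Component impedances:
  R: Z = R = 41.9 Ω
  C: Z = 1/(jωC) = -j/(ω·C) = 0 - j0.6773 Ω
Step 3 — Series combination: Z_total = R + C = 41.9 - j0.6773 Ω = 41.91∠-0.9° Ω.
Step 4 — Source phasor: V = 22.4∠171.3° V = -22.14 + j3.388 V.
Step 5 — Current: I = V / Z = -0.5296 + j0.0723 A = 0.5345∠172.2° A.
Step 6 — Complex power: S = V·I* = 11.97 - j0.1935 VA.
Step 7 — Real power: P = Re(S) = 11.97 W.
Step 8 — Reactive power: Q = Im(S) = -0.1935 VAR.
Step 9 — Apparent power: |S| = 11.97 VA.
Step 10 — Power factor: PF = P/|S| = 0.9999 (leading).

(a) P = 11.97 W  (b) Q = -0.1935 VAR  (c) S = 11.97 VA  (d) PF = 0.9999 (leading)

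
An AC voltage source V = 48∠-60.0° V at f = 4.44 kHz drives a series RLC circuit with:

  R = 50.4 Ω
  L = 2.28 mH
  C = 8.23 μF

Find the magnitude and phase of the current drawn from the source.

Step 1 — Angular frequency: ω = 2π·f = 2π·4440 = 2.79e+04 rad/s.
Step 2 — Component impedances:
  R: Z = R = 50.4 Ω
  L: Z = jωL = j·2.79e+04·0.00228 = 0 + j63.61 Ω
  C: Z = 1/(jωC) = -j/(ω·C) = 0 - j4.355 Ω
Step 3 — Series combination: Z_total = R + L + C = 50.4 + j59.25 Ω = 77.79∠49.6° Ω.
Step 4 — Source phasor: V = 48∠-60.0° V = 24 - j41.57 V.
Step 5 — Ohm's law: I = V / Z_total = (24 - j41.57) / (50.4 + j59.25) = -0.2071 - j0.5813 A.
Step 6 — Convert to polar: |I| = 0.6171 A, ∠I = -109.6°.

I = 0.6171∠-109.6° A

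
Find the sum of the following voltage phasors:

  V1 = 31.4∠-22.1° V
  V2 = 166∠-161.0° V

Step 1 — Convert each phasor to rectangular form:
  V1 = 31.4·(cos(-22.1°) + j·sin(-22.1°)) = 29.09 - j11.81 V
  V2 = 166·(cos(-161.0°) + j·sin(-161.0°)) = -157 - j54.04 V
Step 2 — Sum components: V_total = -127.9 - j65.86 V.
Step 3 — Convert to polar: |V_total| = 143.8 V, ∠V_total = -152.7°.

V_total = 143.8∠-152.7° V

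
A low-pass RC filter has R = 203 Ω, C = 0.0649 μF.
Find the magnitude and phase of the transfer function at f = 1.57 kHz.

Step 1 — Angular frequency: ω = 2π·1570 = 9865 rad/s.
Step 2 — Transfer function: H(jω) = 1/(1 + jωRC).
Step 3 — Denominator: 1 + jωRC = 1 + j·9865·203·6.49e-08 = 1 + j0.13.
Step 4 — H = 0.9834 - j0.1278.
Step 5 — Magnitude: |H| = 0.9917 (-0.1 dB); phase: φ = -7.4°.

|H| = 0.9917 (-0.1 dB), φ = -7.4°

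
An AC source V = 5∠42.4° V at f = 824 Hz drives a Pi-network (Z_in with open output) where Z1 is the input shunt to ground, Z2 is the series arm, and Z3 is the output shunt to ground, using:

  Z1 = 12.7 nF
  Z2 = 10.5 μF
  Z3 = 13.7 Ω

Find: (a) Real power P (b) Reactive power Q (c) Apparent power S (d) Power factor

Step 1 — Angular frequency: ω = 2π·f = 2π·824 = 5177 rad/s.
Step 2 — Component impedances:
  Z1: Z = 1/(jωC) = -j/(ω·C) = 0 - j1.521e+04 Ω
  Z2: Z = 1/(jωC) = -j/(ω·C) = 0 - j18.4 Ω
  Z3: Z = R = 13.7 Ω
Step 3 — With open output, the series arm Z2 and the output shunt Z3 appear in series to ground: Z2 + Z3 = 13.7 - j18.4 Ω.
Step 4 — Parallel with input shunt Z1: Z_in = Z1 || (Z2 + Z3) = 13.67 - j18.39 Ω = 22.91∠-53.4° Ω.
Step 5 — Source phasor: V = 5∠42.4° V = 3.692 + j3.372 V.
Step 6 — Current: I = V / Z = -0.02196 + j0.2172 A = 0.2183∠95.8° A.
Step 7 — Complex power: S = V·I* = 0.6511 - j0.8758 VA.
Step 8 — Real power: P = Re(S) = 0.6511 W.
Step 9 — Reactive power: Q = Im(S) = -0.8758 VAR.
Step 10 — Apparent power: |S| = 1.091 VA.
Step 11 — Power factor: PF = P/|S| = 0.5966 (leading).

(a) P = 0.6511 W  (b) Q = -0.8758 VAR  (c) S = 1.091 VA  (d) PF = 0.5966 (leading)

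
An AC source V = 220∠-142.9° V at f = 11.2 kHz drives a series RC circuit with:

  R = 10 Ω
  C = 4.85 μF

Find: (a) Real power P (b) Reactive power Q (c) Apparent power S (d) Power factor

Step 1 — Angular frequency: ω = 2π·f = 2π·1.12e+04 = 7.037e+04 rad/s.
Step 2 — Component impedances:
  R: Z = R = 10 Ω
  C: Z = 1/(jωC) = -j/(ω·C) = 0 - j2.93 Ω
Step 3 — Series combination: Z_total = R + C = 10 - j2.93 Ω = 10.42∠-16.3° Ω.
Step 4 — Source phasor: V = 220∠-142.9° V = -175.5 - j132.7 V.
Step 5 — Current: I = V / Z = -12.58 - j16.96 A = 21.11∠-126.6° A.
Step 6 — Complex power: S = V·I* = 4457 - j1306 VA.
Step 7 — Real power: P = Re(S) = 4457 W.
Step 8 — Reactive power: Q = Im(S) = -1306 VAR.
Step 9 — Apparent power: |S| = 4645 VA.
Step 10 — Power factor: PF = P/|S| = 0.9597 (leading).

(a) P = 4457 W  (b) Q = -1306 VAR  (c) S = 4645 VA  (d) PF = 0.9597 (leading)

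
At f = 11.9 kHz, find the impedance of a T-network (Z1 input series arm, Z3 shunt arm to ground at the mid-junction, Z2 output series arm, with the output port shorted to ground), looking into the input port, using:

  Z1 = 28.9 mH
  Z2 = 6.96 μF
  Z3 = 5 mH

Step 1 — Angular frequency: ω = 2π·f = 2π·1.19e+04 = 7.477e+04 rad/s.
Step 2 — Component impedances:
  Z1: Z = jωL = j·7.477e+04·0.0289 = 0 + j2161 Ω
  Z2: Z = 1/(jωC) = -j/(ω·C) = 0 - j1.922 Ω
  Z3: Z = jωL = j·7.477e+04·0.005 = 0 + j373.8 Ω
Step 3 — With the output port shorted to ground, the output series arm Z2 runs from the junction to ground; the shunt arm Z3 also runs from the junction to ground. They appear in parallel: Z3 || Z2 = 0 - j1.932 Ω.
Step 4 — Series with input arm Z1: Z_in = Z1 + (Z3 || Z2) = 0 + j2159 Ω = 2159∠90.0° Ω.

Z = 0 + j2159 Ω = 2159∠90.0° Ω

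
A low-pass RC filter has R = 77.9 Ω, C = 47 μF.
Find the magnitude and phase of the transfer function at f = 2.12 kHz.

Step 1 — Angular frequency: ω = 2π·2120 = 1.332e+04 rad/s.
Step 2 — Transfer function: H(jω) = 1/(1 + jωRC).
Step 3 — Denominator: 1 + jωRC = 1 + j·1.332e+04·77.9·4.7e-05 = 1 + j48.77.
Step 4 — H = 0.0004203 - j0.0205.
Step 5 — Magnitude: |H| = 0.0205 (-33.8 dB); phase: φ = -88.8°.

|H| = 0.0205 (-33.8 dB), φ = -88.8°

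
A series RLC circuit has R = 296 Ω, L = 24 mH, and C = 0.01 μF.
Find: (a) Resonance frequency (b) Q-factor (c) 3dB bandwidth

Step 1 — Resonance: ω₀ = 1/√(LC) = 1/√(0.024·1e-08) = 6.455e+04 rad/s.
Step 2 — f₀ = ω₀/(2π) = 1.027e+04 Hz.
Step 3 — Series Q: Q = ω₀L/R = 6.455e+04·0.024/296 = 5.234.
Step 4 — Bandwidth: Δω = ω₀/Q = 1.233e+04 rad/s; BW = Δω/(2π) = 1963 Hz.

(a) f₀ = 1.027e+04 Hz  (b) Q = 5.234  (c) BW = 1963 Hz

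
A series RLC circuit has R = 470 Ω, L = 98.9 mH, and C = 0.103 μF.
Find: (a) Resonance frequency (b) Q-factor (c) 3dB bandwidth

Step 1 — Resonance condition Im(Z)=0 gives ω₀ = 1/√(LC).
Step 2 — ω₀ = 1/√(0.0989·1.03e-07) = 9908 rad/s.
Step 3 — f₀ = ω₀/(2π) = 1577 Hz.
Step 4 — Series Q: Q = ω₀L/R = 9908·0.0989/470 = 2.085.
Step 5 — 3dB bandwidth: Δω = ω₀/Q = 4752 rad/s; BW = Δω/(2π) = 756.3 Hz.

(a) f₀ = 1577 Hz  (b) Q = 2.085  (c) BW = 756.3 Hz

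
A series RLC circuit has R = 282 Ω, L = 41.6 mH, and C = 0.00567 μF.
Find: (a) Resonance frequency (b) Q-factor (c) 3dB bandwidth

Step 1 — Resonance condition Im(Z)=0 gives ω₀ = 1/√(LC).
Step 2 — ω₀ = 1/√(0.0416·5.67e-09) = 6.511e+04 rad/s.
Step 3 — f₀ = ω₀/(2π) = 1.036e+04 Hz.
Step 4 — Series Q: Q = ω₀L/R = 6.511e+04·0.0416/282 = 9.605.
Step 5 — 3dB bandwidth: Δω = ω₀/Q = 6779 rad/s; BW = Δω/(2π) = 1079 Hz.

(a) f₀ = 1.036e+04 Hz  (b) Q = 9.605  (c) BW = 1079 Hz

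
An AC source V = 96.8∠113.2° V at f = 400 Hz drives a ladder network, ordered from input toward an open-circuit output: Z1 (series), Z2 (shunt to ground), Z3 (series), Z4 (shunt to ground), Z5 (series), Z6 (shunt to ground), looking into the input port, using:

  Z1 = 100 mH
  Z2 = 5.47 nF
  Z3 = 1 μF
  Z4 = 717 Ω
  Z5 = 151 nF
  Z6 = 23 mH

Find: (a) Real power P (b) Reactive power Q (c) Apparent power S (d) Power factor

Step 1 — Angular frequency: ω = 2π·f = 2π·400 = 2513 rad/s.
Step 2 — Component impedances:
  Z1: Z = jωL = j·2513·0.1 = 0 + j251.3 Ω
  Z2: Z = 1/(jωC) = -j/(ω·C) = 0 - j7.274e+04 Ω
  Z3: Z = 1/(jωC) = -j/(ω·C) = 0 - j397.9 Ω
  Z4: Z = R = 717 Ω
  Z5: Z = 1/(jωC) = -j/(ω·C) = 0 - j2635 Ω
  Z6: Z = jωL = j·2513·0.023 = 0 + j57.81 Ω
Step 3 — Ladder network (open output): work backward from the far end, alternating series and parallel combinations. Z_in = 654.9 - j333 Ω = 734.7∠-27.0° Ω.
Step 4 — Source phasor: V = 96.8∠113.2° V = -38.13 + j88.97 V.
Step 5 — Current: I = V / Z = -0.1012 + j0.08442 A = 0.1318∠140.2° A.
Step 6 — Complex power: S = V·I* = 11.37 - j5.781 VA.
Step 7 — Real power: P = Re(S) = 11.37 W.
Step 8 — Reactive power: Q = Im(S) = -5.781 VAR.
Step 9 — Apparent power: |S| = 12.75 VA.
Step 10 — Power factor: PF = P/|S| = 0.8914 (leading).

(a) P = 11.37 W  (b) Q = -5.781 VAR  (c) S = 12.75 VA  (d) PF = 0.8914 (leading)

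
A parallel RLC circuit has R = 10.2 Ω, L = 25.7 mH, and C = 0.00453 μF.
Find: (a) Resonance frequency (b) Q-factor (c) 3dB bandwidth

Step 1 — Resonance: ω₀ = 1/√(LC) = 1/√(0.0257·4.53e-09) = 9.268e+04 rad/s.
Step 2 — f₀ = ω₀/(2π) = 1.475e+04 Hz.
Step 3 — Parallel Q: Q = R/(ω₀L) = 10.2/(9.268e+04·0.0257) = 0.004282.
Step 4 — Bandwidth: Δω = ω₀/Q = 2.164e+07 rad/s; BW = Δω/(2π) = 3.444e+06 Hz.

(a) f₀ = 1.475e+04 Hz  (b) Q = 0.004282  (c) BW = 3.444e+06 Hz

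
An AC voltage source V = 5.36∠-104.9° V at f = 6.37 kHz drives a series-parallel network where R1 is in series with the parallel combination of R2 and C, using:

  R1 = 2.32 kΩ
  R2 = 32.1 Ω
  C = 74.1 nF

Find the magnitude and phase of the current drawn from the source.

Step 1 — Angular frequency: ω = 2π·f = 2π·6370 = 4.002e+04 rad/s.
Step 2 — Component impedances:
  R1: Z = R = 2320 Ω
  R2: Z = R = 32.1 Ω
  C: Z = 1/(jωC) = -j/(ω·C) = 0 - j337.2 Ω
Step 3 — Parallel branch: R2 || C = 1/(1/R2 + 1/C) = 31.81 - j3.029 Ω.
Step 4 — Series with R1: Z_total = R1 + (R2 || C) = 2352 - j3.029 Ω = 2352∠-0.1° Ω.
Step 5 — Source phasor: V = 5.36∠-104.9° V = -1.378 - j5.18 V.
Step 6 — Ohm's law: I = V / Z_total = (-1.378 - j5.18) / (2352 - j3.029) = -0.0005832 - j0.002203 A.
Step 7 — Convert to polar: |I| = 0.002279 A, ∠I = -104.8°.

I = 0.002279∠-104.8° A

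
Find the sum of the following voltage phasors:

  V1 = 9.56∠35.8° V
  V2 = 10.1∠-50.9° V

Step 1 — Convert each phasor to rectangular form:
  V1 = 9.56·(cos(35.8°) + j·sin(35.8°)) = 7.754 + j5.592 V
  V2 = 10.1·(cos(-50.9°) + j·sin(-50.9°)) = 6.37 - j7.838 V
Step 2 — Sum components: V_total = 14.12 - j2.246 V.
Step 3 — Convert to polar: |V_total| = 14.3 V, ∠V_total = -9.0°.

V_total = 14.3∠-9.0° V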